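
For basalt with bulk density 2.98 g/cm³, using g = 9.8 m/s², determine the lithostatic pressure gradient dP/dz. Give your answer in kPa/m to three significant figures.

dP/dz = ρg = 2980 kg/m³ × 9.8 m/s² = 29204 Pa/m
= 29204 Pa/m × (1 kPa/m / 1000.0 Pa/m) = 29.204 kPa/m

29.2 kPa/m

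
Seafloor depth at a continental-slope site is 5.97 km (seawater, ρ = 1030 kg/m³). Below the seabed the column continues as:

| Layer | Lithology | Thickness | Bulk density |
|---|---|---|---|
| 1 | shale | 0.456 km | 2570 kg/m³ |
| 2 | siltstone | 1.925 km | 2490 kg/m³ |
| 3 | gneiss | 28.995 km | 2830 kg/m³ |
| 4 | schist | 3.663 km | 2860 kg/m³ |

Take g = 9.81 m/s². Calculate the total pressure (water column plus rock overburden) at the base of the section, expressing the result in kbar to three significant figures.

seawater: 1030 kg/m³ × 9.81 m/s² × 5970 m = 6.032×10^7 Pa = 0.6032 kbar
shale: 2570 kg/m³ × 9.81 m/s² × 456 m = 1.150×10^7 Pa = 0.1150 kbar
siltstone: 2490 kg/m³ × 9.81 m/s² × 1925 m = 4.702×10^7 Pa = 0.4702 kbar
gneiss: 2830 kg/m³ × 9.81 m/s² × 28995 m = 8.050×10^8 Pa = 8.050 kbar
schist: 2860 kg/m³ × 9.81 m/s² × 3663 m = 1.028×10^8 Pa = 1.028 kbar
Total = 0.6032 + 0.1150 + 0.4702 + 8.050 + 1.028 = 10.266 kbar

10.3 kbar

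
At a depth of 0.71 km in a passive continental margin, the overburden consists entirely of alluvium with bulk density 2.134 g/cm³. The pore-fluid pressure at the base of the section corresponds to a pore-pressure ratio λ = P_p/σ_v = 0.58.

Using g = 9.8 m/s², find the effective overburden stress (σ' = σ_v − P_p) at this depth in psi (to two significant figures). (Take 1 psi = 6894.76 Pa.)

900 psi

Overburden (lithostatic) stress σ_v:
alluvium: 2134 kg/m³ × 9.8 m/s² × 710 m = 1.485×10^7 Pa = 14.85 MPa
Pore pressure P_p = λ·σ_v = 0.58 × 14.85 MPa = 8.612 MPa
Effective stress σ' = σ_v − P_p = 14.85 − 8.612 = 6.2363 MPa = 904.50 psi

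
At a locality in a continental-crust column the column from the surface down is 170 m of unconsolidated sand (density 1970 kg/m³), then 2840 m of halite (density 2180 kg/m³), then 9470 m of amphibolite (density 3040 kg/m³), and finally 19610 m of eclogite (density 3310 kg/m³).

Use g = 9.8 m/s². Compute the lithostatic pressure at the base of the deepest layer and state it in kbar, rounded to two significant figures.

unconsolidated sand: 1970 kg/m³ × 9.8 m/s² × 170 m = 3.282×10^6 Pa = 0.03282 kbar
halite: 2180 kg/m³ × 9.8 m/s² × 2840 m = 6.067×10^7 Pa = 0.6067 kbar
amphibolite: 3040 kg/m³ × 9.8 m/s² × 9470 m = 2.821×10^8 Pa = 2.821 kbar
eclogite: 3310 kg/m³ × 9.8 m/s² × 19610 m = 6.361×10^8 Pa = 6.361 kbar
Total = 0.03282 + 0.6067 + 2.821 + 6.361 = 9.8220 kbar

9.8 kbar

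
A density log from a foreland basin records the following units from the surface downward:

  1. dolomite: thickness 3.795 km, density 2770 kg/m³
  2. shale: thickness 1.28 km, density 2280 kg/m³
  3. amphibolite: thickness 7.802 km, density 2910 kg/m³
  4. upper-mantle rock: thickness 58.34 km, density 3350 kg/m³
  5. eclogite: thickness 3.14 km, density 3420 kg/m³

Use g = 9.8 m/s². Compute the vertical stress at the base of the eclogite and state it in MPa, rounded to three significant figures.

dolomite: 2770 kg/m³ × 9.8 m/s² × 3795 m = 1.030×10^8 Pa = 103.0 MPa
shale: 2280 kg/m³ × 9.8 m/s² × 1280 m = 2.860×10^7 Pa = 28.60 MPa
amphibolite: 2910 kg/m³ × 9.8 m/s² × 7802 m = 2.225×10^8 Pa = 222.5 MPa
upper-mantle rock: 3350 kg/m³ × 9.8 m/s² × 58340 m = 1.915×10^9 Pa = 1915 MPa
eclogite: 3420 kg/m³ × 9.8 m/s² × 3140 m = 1.052×10^8 Pa = 105.2 MPa
Total = 103.0 + 28.60 + 222.5 + 1915 + 105.2 = 2374.7 MPa

2370 MPa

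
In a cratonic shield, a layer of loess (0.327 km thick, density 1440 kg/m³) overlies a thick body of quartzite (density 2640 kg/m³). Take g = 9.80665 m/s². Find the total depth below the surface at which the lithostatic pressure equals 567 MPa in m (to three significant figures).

Pressure at base of upper layers: 1440×9.80665×327 = 4.618×10^6 Pa = 4.618 MPa
Remaining pressure to be supplied by quartzite: 5.670×10^8 − 4.618×10^6 = 5.624×10^8 Pa
Additional depth in quartzite = 5.624×10^8 Pa / (2640 kg/m³ × 9.80665 m/s²) = 21722 m
Total depth = 327 m + 21722 m = 22049 m

22000 m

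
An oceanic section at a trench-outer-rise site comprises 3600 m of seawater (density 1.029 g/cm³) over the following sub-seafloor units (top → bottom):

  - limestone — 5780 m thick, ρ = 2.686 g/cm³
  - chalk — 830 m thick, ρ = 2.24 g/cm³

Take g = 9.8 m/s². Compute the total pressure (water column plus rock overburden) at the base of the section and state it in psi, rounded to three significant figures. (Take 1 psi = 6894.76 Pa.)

30000 psi

seawater: 1029 kg/m³ × 9.8 m/s² × 3600 m = 3.630×10^7 Pa = 5265 psi
limestone: 2686 kg/m³ × 9.8 m/s² × 5780 m = 1.521×10^8 Pa = 22067 psi
chalk: 2240 kg/m³ × 9.8 m/s² × 830 m = 1.822×10^7 Pa = 2643 psi
Total = 5265 + 22067 + 2643 = 29975 psi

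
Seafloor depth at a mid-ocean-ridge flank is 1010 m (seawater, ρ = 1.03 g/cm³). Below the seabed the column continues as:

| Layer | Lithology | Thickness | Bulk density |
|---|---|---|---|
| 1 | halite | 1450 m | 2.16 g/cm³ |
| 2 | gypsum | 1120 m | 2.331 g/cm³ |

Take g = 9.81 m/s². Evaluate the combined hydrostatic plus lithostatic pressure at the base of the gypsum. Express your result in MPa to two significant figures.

seawater: 1030 kg/m³ × 9.81 m/s² × 1010 m = 1.021×10^7 Pa = 10.21 MPa
halite: 2160 kg/m³ × 9.81 m/s² × 1450 m = 3.072×10^7 Pa = 30.72 MPa
gypsum: 2331 kg/m³ × 9.81 m/s² × 1120 m = 2.561×10^7 Pa = 25.61 MPa
Total = 10.21 + 30.72 + 25.61 = 66.541 MPa

67 MPa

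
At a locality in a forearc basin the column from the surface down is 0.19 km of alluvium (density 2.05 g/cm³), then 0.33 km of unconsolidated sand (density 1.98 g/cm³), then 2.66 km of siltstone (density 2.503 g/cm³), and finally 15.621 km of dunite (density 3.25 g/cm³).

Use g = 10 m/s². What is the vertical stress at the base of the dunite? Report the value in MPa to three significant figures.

585 MPa

alluvium: 2050 kg/m³ × 10 m/s² × 190 m = 3.895×10^6 Pa = 3.895 MPa
unconsolidated sand: 1980 kg/m³ × 10 m/s² × 330 m = 6.534×10^6 Pa = 6.534 MPa
siltstone: 2503 kg/m³ × 10 m/s² × 2660 m = 6.658×10^7 Pa = 66.58 MPa
dunite: 3250 kg/m³ × 10 m/s² × 15621 m = 5.077×10^8 Pa = 507.7 MPa
Total = 3.895 + 6.534 + 66.58 + 507.7 = 584.69 MPa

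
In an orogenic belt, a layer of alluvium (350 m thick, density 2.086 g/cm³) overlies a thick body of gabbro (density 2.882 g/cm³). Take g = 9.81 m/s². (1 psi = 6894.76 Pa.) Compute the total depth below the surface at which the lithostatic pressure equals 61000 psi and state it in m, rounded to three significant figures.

15000 m

Pressure at base of upper layers: 2086×9.81×350 = 7.162×10^6 Pa = 1039 psi
Remaining pressure to be supplied by gabbro: 4.206×10^8 − 7.162×10^6 = 4.134×10^8 Pa
Additional depth in gabbro = 4.134×10^8 Pa / (2882 kg/m³ × 9.81 m/s²) = 14623 m
Total depth = 350 m + 14623 m = 14973 m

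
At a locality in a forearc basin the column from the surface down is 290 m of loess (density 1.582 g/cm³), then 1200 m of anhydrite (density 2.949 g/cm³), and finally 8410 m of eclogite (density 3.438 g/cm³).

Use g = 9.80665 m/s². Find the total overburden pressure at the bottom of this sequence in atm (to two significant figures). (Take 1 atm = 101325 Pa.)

3200 atm

loess: 1582 kg/m³ × 9.80665 m/s² × 290 m = 4.499×10^6 Pa = 44.40 atm
anhydrite: 2949 kg/m³ × 9.80665 m/s² × 1200 m = 3.470×10^7 Pa = 342.5 atm
eclogite: 3438 kg/m³ × 9.80665 m/s² × 8410 m = 2.835×10^8 Pa = 2798 atm
Total = 44.40 + 342.5 + 2798 = 3185.3 atm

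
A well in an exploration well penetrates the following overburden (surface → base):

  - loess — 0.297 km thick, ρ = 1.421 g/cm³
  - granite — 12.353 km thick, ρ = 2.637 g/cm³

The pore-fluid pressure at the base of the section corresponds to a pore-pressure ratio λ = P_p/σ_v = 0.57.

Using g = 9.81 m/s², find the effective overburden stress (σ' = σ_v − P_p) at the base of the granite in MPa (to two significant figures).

Overburden (lithostatic) stress σ_v:
loess: 1421 kg/m³ × 9.81 m/s² × 297 m = 4.140×10^6 Pa = 4.140 MPa
granite: 2637 kg/m³ × 9.81 m/s² × 12353 m = 3.196×10^8 Pa = 319.6 MPa
Total = 4.140 + 319.6 = 323.70 MPa
Pore pressure P_p = λ·σ_v = 0.57 × 323.7 MPa = 184.5 MPa
Effective stress σ' = σ_v − P_p = 323.7 − 184.5 = 139.19 MPa

140 MPa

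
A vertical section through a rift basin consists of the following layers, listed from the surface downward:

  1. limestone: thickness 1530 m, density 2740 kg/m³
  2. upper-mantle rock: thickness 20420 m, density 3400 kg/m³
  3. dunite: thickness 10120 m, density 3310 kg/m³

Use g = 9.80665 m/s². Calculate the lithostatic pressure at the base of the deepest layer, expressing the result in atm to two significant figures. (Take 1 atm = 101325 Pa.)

limestone: 2740 kg/m³ × 9.80665 m/s² × 1530 m = 4.111×10^7 Pa = 405.7 atm
upper-mantle rock: 3400 kg/m³ × 9.80665 m/s² × 20420 m = 6.809×10^8 Pa = 6720 atm
dunite: 3310 kg/m³ × 9.80665 m/s² × 10120 m = 3.285×10^8 Pa = 3242 atm
Total = 405.7 + 6720 + 3242 = 10367 atm

10000 atm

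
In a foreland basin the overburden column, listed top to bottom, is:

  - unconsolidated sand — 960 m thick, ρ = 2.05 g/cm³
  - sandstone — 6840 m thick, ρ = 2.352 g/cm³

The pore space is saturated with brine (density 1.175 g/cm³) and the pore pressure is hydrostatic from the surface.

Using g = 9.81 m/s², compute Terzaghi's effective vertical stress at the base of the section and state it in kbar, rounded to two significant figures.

0.87 kbar

Overburden (lithostatic) stress σ_v:
unconsolidated sand: 2050 kg/m³ × 9.81 m/s² × 960 m = 1.931×10^7 Pa = 19.31 MPa
sandstone: 2352 kg/m³ × 9.81 m/s² × 6840 m = 1.578×10^8 Pa = 157.8 MPa
Total = 19.31 + 157.8 = 177.13 MPa
Pore pressure P_p = 1175 kg/m³ × 9.81 m/s² × 7800 m = 8.991×10^7 Pa = 89.91 MPa
Effective stress σ' = σ_v − P_p = 177.1 − 89.91 = 87.218 MPa = 0.87218 kbar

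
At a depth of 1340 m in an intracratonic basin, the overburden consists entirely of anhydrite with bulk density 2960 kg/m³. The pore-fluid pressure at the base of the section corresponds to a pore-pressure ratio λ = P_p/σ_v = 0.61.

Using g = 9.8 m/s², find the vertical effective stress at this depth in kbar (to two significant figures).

0.15 kbar

Overburden (lithostatic) stress σ_v:
anhydrite: 2960 kg/m³ × 9.8 m/s² × 1340 m = 3.887×10^7 Pa = 38.87 MPa
Pore pressure P_p = λ·σ_v = 0.61 × 38.87 MPa = 23.71 MPa
Effective stress σ' = σ_v − P_p = 38.87 − 23.71 = 15.160 MPa = 0.15160 kbar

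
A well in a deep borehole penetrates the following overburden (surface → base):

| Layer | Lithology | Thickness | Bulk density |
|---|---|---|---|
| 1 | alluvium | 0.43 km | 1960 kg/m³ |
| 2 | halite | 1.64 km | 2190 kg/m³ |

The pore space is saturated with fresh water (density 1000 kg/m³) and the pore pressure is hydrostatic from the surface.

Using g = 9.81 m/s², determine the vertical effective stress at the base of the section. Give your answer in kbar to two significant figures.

Overburden (lithostatic) stress σ_v:
alluvium: 1960 kg/m³ × 9.81 m/s² × 430 m = 8.268×10^6 Pa = 8.268 MPa
halite: 2190 kg/m³ × 9.81 m/s² × 1640 m = 3.523×10^7 Pa = 35.23 MPa
Total = 8.268 + 35.23 = 43.501 MPa
Pore pressure P_p = 1000 kg/m³ × 9.81 m/s² × 2070 m = 2.031×10^7 Pa = 20.31 MPa
Effective stress σ' = σ_v − P_p = 43.50 − 20.31 = 23.195 MPa = 0.23195 kbar

0.23 kbar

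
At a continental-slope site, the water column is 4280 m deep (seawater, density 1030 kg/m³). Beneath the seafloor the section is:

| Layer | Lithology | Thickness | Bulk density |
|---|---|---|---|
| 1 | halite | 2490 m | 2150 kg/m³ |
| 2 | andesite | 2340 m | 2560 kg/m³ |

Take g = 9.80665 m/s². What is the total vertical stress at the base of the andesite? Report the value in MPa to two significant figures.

seawater: 1030 kg/m³ × 9.80665 m/s² × 4280 m = 4.323×10^7 Pa = 43.23 MPa
halite: 2150 kg/m³ × 9.80665 m/s² × 2490 m = 5.250×10^7 Pa = 52.50 MPa
andesite: 2560 kg/m³ × 9.80665 m/s² × 2340 m = 5.875×10^7 Pa = 58.75 MPa
Total = 43.23 + 52.50 + 58.75 = 154.48 MPa

150 MPa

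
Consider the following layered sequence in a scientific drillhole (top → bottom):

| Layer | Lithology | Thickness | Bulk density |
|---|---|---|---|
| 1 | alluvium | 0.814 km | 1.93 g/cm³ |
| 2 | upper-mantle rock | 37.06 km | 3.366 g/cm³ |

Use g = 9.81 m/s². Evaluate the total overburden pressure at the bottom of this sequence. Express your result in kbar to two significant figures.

alluvium: 1930 kg/m³ × 9.81 m/s² × 814 m = 1.541×10^7 Pa = 0.1541 kbar
upper-mantle rock: 3366 kg/m³ × 9.81 m/s² × 37060 m = 1.224×10^9 Pa = 12.24 kbar
Total = 0.1541 + 12.24 = 12.391 kbar

12 kbar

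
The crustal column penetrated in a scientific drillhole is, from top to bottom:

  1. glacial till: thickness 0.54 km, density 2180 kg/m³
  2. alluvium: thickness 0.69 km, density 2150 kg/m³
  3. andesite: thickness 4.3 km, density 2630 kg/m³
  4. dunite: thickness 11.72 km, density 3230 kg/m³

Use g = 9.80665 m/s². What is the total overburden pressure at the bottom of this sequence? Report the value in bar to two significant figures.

glacial till: 2180 kg/m³ × 9.80665 m/s² × 540 m = 1.154×10^7 Pa = 115.4 bar
alluvium: 2150 kg/m³ × 9.80665 m/s² × 690 m = 1.455×10^7 Pa = 145.5 bar
andesite: 2630 kg/m³ × 9.80665 m/s² × 4300 m = 1.109×10^8 Pa = 1109 bar
dunite: 3230 kg/m³ × 9.80665 m/s² × 11720 m = 3.712×10^8 Pa = 3712 bar
Total = 115.4 + 145.5 + 1109 + 3712 = 5082.3 bar

5100 bar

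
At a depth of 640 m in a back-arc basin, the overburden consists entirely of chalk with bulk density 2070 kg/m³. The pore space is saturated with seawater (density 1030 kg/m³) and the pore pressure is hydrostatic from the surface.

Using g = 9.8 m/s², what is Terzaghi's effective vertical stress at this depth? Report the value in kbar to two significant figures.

0.065 kbar

Overburden (lithostatic) stress σ_v:
chalk: 2070 kg/m³ × 9.8 m/s² × 640 m = 1.298×10^7 Pa = 12.98 MPa
Pore pressure P_p = 1030 kg/m³ × 9.8 m/s² × 640 m = 6.460×10^6 Pa = 6.460 MPa
Effective stress σ' = σ_v − P_p = 12.98 − 6.460 = 6.5229 MPa = 0.065229 kbar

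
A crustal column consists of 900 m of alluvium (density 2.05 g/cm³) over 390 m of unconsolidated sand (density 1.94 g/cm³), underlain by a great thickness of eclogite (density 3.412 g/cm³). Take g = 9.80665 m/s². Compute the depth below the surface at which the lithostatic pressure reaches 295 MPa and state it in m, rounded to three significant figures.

Pressure at base of upper layers: 2050×9.80665×900 + 1940×9.80665×390 = 2.551×10^7 Pa = 25.51 MPa
Remaining pressure to be supplied by eclogite: 2.950×10^8 − 2.551×10^7 = 2.695×10^8 Pa
Additional depth in eclogite = 2.695×10^8 Pa / (3412 kg/m³ × 9.80665 m/s²) = 8053.9 m
Total depth = 1290 m + 8053.9 m = 9343.9 m

9340 m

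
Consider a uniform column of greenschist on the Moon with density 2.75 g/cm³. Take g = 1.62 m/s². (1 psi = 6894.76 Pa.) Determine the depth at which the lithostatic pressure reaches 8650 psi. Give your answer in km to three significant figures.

h = P/(ρg) = 8650 psi / (2750 kg/m³ × 1.62 m/s²) = 5.964×10^7 Pa / 4455.0 Pa/m = 13387 m
= 13.387 km

13.4 km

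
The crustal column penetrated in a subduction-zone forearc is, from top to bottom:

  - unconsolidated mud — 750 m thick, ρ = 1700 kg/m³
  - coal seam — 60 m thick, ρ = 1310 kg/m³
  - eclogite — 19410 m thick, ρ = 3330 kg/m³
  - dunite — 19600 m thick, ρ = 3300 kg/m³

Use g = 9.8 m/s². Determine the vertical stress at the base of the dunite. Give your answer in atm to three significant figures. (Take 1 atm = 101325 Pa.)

unconsolidated mud: 1700 kg/m³ × 9.8 m/s² × 750 m = 1.250×10^7 Pa = 123.3 atm
coal seam: 1310 kg/m³ × 9.8 m/s² × 60 m = 7.703×10^5 Pa = 7.602 atm
eclogite: 3330 kg/m³ × 9.8 m/s² × 19410 m = 6.334×10^8 Pa = 6251 atm
dunite: 3300 kg/m³ × 9.8 m/s² × 19600 m = 6.339×10^8 Pa = 6256 atm
Total = 123.3 + 7.602 + 6251 + 6256 = 12638 atm

12600 atm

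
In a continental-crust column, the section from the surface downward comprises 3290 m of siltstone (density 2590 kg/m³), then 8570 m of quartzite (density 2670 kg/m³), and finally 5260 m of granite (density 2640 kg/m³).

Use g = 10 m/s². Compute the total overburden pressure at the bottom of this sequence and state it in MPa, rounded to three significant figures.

453 MPa

siltstone: 2590 kg/m³ × 10 m/s² × 3290 m = 8.521×10^7 Pa = 85.21 MPa
quartzite: 2670 kg/m³ × 10 m/s² × 8570 m = 2.288×10^8 Pa = 228.8 MPa
granite: 2640 kg/m³ × 10 m/s² × 5260 m = 1.389×10^8 Pa = 138.9 MPa
Total = 85.21 + 228.8 + 138.9 = 452.89 MPa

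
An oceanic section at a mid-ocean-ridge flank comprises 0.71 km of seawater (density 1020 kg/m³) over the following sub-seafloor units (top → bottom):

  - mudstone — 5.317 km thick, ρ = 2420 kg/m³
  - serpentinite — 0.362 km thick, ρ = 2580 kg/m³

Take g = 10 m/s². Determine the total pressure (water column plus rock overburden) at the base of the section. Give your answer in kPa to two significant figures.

seawater: 1020 kg/m³ × 10 m/s² × 710 m = 7.242×10^6 Pa = 7242 kPa
mudstone: 2420 kg/m³ × 10 m/s² × 5317 m = 1.287×10^8 Pa = 1.287×10^5 kPa
serpentinite: 2580 kg/m³ × 10 m/s² × 362 m = 9.340×10^6 Pa = 9340 kPa
Total = 7242 + 1.287×10^5 + 9340 = 1.4525×10^5 kPa

150000 kPa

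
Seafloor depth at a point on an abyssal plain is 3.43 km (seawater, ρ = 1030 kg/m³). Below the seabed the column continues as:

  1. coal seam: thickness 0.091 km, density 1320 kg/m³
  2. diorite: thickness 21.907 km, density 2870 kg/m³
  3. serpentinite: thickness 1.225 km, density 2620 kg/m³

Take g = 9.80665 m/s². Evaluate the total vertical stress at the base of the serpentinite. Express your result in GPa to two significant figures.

0.68 GPa

seawater: 1030 kg/m³ × 9.80665 m/s² × 3430 m = 3.465×10^7 Pa = 0.03465 GPa
coal seam: 1320 kg/m³ × 9.80665 m/s² × 91 m = 1.178×10^6 Pa = 1.178×10^-3 GPa
diorite: 2870 kg/m³ × 9.80665 m/s² × 21907 m = 6.166×10^8 Pa = 0.6166 GPa
serpentinite: 2620 kg/m³ × 9.80665 m/s² × 1225 m = 3.147×10^7 Pa = 0.03147 GPa
Total = 0.03465 + 1.178×10^-3 + 0.6166 + 0.03147 = 0.68387 GPa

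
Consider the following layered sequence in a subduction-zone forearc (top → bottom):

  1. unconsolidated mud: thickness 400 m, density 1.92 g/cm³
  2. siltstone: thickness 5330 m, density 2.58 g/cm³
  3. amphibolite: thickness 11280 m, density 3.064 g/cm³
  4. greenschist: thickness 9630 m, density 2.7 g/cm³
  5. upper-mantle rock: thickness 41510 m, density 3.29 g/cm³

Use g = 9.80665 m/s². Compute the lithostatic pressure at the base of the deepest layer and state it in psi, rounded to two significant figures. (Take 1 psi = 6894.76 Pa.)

unconsolidated mud: 1920 kg/m³ × 9.80665 m/s² × 400 m = 7.532×10^6 Pa = 1092 psi
siltstone: 2580 kg/m³ × 9.80665 m/s² × 5330 m = 1.349×10^8 Pa = 19559 psi
amphibolite: 3064 kg/m³ × 9.80665 m/s² × 11280 m = 3.389×10^8 Pa = 49159 psi
greenschist: 2700 kg/m³ × 9.80665 m/s² × 9630 m = 2.550×10^8 Pa = 36982 psi
upper-mantle rock: 3290 kg/m³ × 9.80665 m/s² × 41510 m = 1.339×10^9 Pa = 1.942×10^5 psi
Total = 1092 + 19559 + 49159 + 36982 + 1.942×10^5 = 3.0104×10^5 psi

300000 psi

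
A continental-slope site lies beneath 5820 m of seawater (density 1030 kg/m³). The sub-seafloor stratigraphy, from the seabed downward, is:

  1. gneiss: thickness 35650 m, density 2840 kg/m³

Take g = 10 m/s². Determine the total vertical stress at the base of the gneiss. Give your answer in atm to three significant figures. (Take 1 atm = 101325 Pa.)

seawater: 1030 kg/m³ × 10 m/s² × 5820 m = 5.995×10^7 Pa = 591.6 atm
gneiss: 2840 kg/m³ × 10 m/s² × 35650 m = 1.012×10^9 Pa = 9992 atm
Total = 591.6 + 9992 = 10584 atm

10600 atm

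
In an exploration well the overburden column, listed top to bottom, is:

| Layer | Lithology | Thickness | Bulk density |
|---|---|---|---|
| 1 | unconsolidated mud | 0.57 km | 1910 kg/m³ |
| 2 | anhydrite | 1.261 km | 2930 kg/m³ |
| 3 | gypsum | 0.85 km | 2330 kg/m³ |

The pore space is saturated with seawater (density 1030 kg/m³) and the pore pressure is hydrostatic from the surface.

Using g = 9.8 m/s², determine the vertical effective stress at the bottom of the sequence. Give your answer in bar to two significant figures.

390 bar

Overburden (lithostatic) stress σ_v:
unconsolidated mud: 1910 kg/m³ × 9.8 m/s² × 570 m = 1.067×10^7 Pa = 10.67 MPa
anhydrite: 2930 kg/m³ × 9.8 m/s² × 1261 m = 3.621×10^7 Pa = 36.21 MPa
gypsum: 2330 kg/m³ × 9.8 m/s² × 850 m = 1.941×10^7 Pa = 19.41 MPa
Total = 10.67 + 36.21 + 19.41 = 66.287 MPa
Pore pressure P_p = 1030 kg/m³ × 9.8 m/s² × 2681 m = 2.706×10^7 Pa = 27.06 MPa
Effective stress σ' = σ_v − P_p = 66.29 − 27.06 = 39.225 MPa = 392.25 bar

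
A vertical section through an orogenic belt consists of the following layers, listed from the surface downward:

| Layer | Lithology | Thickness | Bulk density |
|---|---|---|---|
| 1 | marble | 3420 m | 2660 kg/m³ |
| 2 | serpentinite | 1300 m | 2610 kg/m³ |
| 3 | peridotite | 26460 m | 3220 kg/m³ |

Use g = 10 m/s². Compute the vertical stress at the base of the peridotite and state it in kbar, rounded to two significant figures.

9.8 kbar

marble: 2660 kg/m³ × 10 m/s² × 3420 m = 9.097×10^7 Pa = 0.9097 kbar
serpentinite: 2610 kg/m³ × 10 m/s² × 1300 m = 3.393×10^7 Pa = 0.3393 kbar
peridotite: 3220 kg/m³ × 10 m/s² × 26460 m = 8.520×10^8 Pa = 8.520 kbar
Total = 0.9097 + 0.3393 + 8.520 = 9.7691 kbar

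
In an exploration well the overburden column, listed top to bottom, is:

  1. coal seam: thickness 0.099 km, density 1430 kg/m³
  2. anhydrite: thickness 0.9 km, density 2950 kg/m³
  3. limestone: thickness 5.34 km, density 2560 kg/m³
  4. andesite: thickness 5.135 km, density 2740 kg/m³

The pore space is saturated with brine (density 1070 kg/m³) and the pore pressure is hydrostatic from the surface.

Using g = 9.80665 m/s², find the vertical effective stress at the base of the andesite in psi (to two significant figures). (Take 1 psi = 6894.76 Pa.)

26000 psi

Overburden (lithostatic) stress σ_v:
coal seam: 1430 kg/m³ × 9.80665 m/s² × 99 m = 1.388×10^6 Pa = 1.388 MPa
anhydrite: 2950 kg/m³ × 9.80665 m/s² × 900 m = 2.604×10^7 Pa = 26.04 MPa
limestone: 2560 kg/m³ × 9.80665 m/s² × 5340 m = 1.341×10^8 Pa = 134.1 MPa
andesite: 2740 kg/m³ × 9.80665 m/s² × 5135 m = 1.380×10^8 Pa = 138.0 MPa
Total = 1.388 + 26.04 + 134.1 + 138.0 = 299.46 MPa
Pore pressure P_p = 1070 kg/m³ × 9.80665 m/s² × 11474 m = 1.204×10^8 Pa = 120.4 MPa
Effective stress σ' = σ_v − P_p = 299.5 − 120.4 = 179.07 MPa = 25971 psi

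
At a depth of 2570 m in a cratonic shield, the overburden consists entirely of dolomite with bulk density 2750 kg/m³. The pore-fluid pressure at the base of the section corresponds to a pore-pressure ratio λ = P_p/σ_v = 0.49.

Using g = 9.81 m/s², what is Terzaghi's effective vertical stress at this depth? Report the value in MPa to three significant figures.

35.4 MPa

Overburden (lithostatic) stress σ_v:
dolomite: 2750 kg/m³ × 9.81 m/s² × 2570 m = 6.933×10^7 Pa = 69.33 MPa
Pore pressure P_p = λ·σ_v = 0.49 × 69.33 MPa = 33.97 MPa
Effective stress σ' = σ_v − P_p = 69.33 − 33.97 = 35.359 MPa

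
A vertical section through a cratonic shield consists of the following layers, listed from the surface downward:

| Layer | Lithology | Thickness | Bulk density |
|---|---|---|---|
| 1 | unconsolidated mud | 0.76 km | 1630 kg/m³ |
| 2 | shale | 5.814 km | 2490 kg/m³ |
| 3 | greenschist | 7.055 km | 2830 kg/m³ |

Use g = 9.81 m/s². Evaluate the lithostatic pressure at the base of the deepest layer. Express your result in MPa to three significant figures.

unconsolidated mud: 1630 kg/m³ × 9.81 m/s² × 760 m = 1.215×10^7 Pa = 12.15 MPa
shale: 2490 kg/m³ × 9.81 m/s² × 5814 m = 1.420×10^8 Pa = 142.0 MPa
greenschist: 2830 kg/m³ × 9.81 m/s² × 7055 m = 1.959×10^8 Pa = 195.9 MPa
Total = 12.15 + 142.0 + 195.9 = 350.03 MPa

350 MPa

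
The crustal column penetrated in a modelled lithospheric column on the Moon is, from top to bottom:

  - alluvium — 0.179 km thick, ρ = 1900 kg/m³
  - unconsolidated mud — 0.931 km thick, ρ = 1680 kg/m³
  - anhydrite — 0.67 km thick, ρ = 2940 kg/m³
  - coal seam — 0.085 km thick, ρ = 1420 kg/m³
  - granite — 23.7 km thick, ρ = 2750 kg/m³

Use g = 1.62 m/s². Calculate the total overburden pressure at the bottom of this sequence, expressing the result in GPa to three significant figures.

0.112 GPa

alluvium: 1900 kg/m³ × 1.62 m/s² × 179 m = 5.510×10^5 Pa = 5.510×10^-4 GPa
unconsolidated mud: 1680 kg/m³ × 1.62 m/s² × 931 m = 2.534×10^6 Pa = 2.534×10^-3 GPa
anhydrite: 2940 kg/m³ × 1.62 m/s² × 670 m = 3.191×10^6 Pa = 3.191×10^-3 GPa
coal seam: 1420 kg/m³ × 1.62 m/s² × 85 m = 1.955×10^5 Pa = 1.955×10^-4 GPa
granite: 2750 kg/m³ × 1.62 m/s² × 23700 m = 1.056×10^8 Pa = 0.1056 GPa
Total = 5.510×10^-4 + 2.534×10^-3 + 3.191×10^-3 + 1.955×10^-4 + 0.1056 = 0.11205 GPa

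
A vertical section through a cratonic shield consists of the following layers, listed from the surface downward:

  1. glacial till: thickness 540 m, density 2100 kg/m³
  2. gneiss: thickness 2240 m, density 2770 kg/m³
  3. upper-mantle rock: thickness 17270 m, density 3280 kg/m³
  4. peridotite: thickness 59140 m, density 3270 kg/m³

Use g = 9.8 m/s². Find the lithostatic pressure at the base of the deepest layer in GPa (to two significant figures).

2.5 GPa

glacial till: 2100 kg/m³ × 9.8 m/s² × 540 m = 1.111×10^7 Pa = 0.01111 GPa
gneiss: 2770 kg/m³ × 9.8 m/s² × 2240 m = 6.081×10^7 Pa = 0.06081 GPa
upper-mantle rock: 3280 kg/m³ × 9.8 m/s² × 17270 m = 5.551×10^8 Pa = 0.5551 GPa
peridotite: 3270 kg/m³ × 9.8 m/s² × 59140 m = 1.895×10^9 Pa = 1.895 GPa
Total = 0.01111 + 0.06081 + 0.5551 + 1.895 = 2.5222 GPa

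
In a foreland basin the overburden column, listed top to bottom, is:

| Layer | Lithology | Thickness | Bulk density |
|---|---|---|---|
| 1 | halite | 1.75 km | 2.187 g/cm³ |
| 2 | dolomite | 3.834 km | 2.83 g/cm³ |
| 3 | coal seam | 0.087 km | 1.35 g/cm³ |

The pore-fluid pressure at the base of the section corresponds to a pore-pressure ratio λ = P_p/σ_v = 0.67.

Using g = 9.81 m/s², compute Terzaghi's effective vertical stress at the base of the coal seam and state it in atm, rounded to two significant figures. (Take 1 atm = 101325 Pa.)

470 atm

Overburden (lithostatic) stress σ_v:
halite: 2187 kg/m³ × 9.81 m/s² × 1750 m = 3.755×10^7 Pa = 37.55 MPa
dolomite: 2830 kg/m³ × 9.81 m/s² × 3834 m = 1.064×10^8 Pa = 106.4 MPa
coal seam: 1350 kg/m³ × 9.81 m/s² × 87 m = 1.152×10^6 Pa = 1.152 MPa
Total = 37.55 + 106.4 + 1.152 = 145.14 MPa
Pore pressure P_p = λ·σ_v = 0.67 × 145.1 MPa = 97.24 MPa
Effective stress σ' = σ_v − P_p = 145.1 − 97.24 = 47.896 MPa = 472.69 atm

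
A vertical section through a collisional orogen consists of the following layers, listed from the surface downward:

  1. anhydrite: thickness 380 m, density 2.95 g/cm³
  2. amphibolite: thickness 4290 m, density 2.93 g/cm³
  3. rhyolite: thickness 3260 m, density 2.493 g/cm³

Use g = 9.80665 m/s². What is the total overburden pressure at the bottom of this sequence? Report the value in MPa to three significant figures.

anhydrite: 2950 kg/m³ × 9.80665 m/s² × 380 m = 1.099×10^7 Pa = 10.99 MPa
amphibolite: 2930 kg/m³ × 9.80665 m/s² × 4290 m = 1.233×10^8 Pa = 123.3 MPa
rhyolite: 2493 kg/m³ × 9.80665 m/s² × 3260 m = 7.970×10^7 Pa = 79.70 MPa
Total = 10.99 + 123.3 + 79.70 = 213.96 MPa

214 MPa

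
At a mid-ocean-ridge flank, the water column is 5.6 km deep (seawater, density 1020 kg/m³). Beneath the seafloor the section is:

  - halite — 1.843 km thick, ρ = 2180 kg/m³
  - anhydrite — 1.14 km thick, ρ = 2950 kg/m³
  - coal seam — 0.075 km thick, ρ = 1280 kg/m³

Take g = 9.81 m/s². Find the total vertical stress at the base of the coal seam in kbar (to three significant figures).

seawater: 1020 kg/m³ × 9.81 m/s² × 5600 m = 5.603×10^7 Pa = 0.5603 kbar
halite: 2180 kg/m³ × 9.81 m/s² × 1843 m = 3.941×10^7 Pa = 0.3941 kbar
anhydrite: 2950 kg/m³ × 9.81 m/s² × 1140 m = 3.299×10^7 Pa = 0.3299 kbar
coal seam: 1280 kg/m³ × 9.81 m/s² × 75 m = 9.418×10^5 Pa = 9.418×10^-3 kbar
Total = 0.5603 + 0.3941 + 0.3299 + 9.418×10^-3 = 1.2938 kbar

1.29 kbar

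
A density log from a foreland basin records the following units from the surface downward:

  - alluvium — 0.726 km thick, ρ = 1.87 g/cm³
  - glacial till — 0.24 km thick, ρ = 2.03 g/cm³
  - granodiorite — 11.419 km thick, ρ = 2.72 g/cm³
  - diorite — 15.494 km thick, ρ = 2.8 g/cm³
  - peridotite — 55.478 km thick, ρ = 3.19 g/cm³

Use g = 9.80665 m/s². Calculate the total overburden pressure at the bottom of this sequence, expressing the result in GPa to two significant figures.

2.5 GPa

alluvium: 1870 kg/m³ × 9.80665 m/s² × 726 m = 1.331×10^7 Pa = 0.01331 GPa
glacial till: 2030 kg/m³ × 9.80665 m/s² × 240 m = 4.778×10^6 Pa = 4.778×10^-3 GPa
granodiorite: 2720 kg/m³ × 9.80665 m/s² × 11419 m = 3.046×10^8 Pa = 0.3046 GPa
diorite: 2800 kg/m³ × 9.80665 m/s² × 15494 m = 4.254×10^8 Pa = 0.4254 GPa
peridotite: 3190 kg/m³ × 9.80665 m/s² × 55478 m = 1.736×10^9 Pa = 1.736 GPa
Total = 0.01331 + 4.778×10^-3 + 0.3046 + 0.4254 + 1.736 = 2.4837 GPa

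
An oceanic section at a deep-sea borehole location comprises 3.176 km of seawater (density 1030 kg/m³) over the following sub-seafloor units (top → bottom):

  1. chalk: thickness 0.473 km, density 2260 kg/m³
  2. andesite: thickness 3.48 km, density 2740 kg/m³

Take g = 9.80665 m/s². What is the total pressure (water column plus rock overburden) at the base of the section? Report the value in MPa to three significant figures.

seawater: 1030 kg/m³ × 9.80665 m/s² × 3176 m = 3.208×10^7 Pa = 32.08 MPa
chalk: 2260 kg/m³ × 9.80665 m/s² × 473 m = 1.048×10^7 Pa = 10.48 MPa
andesite: 2740 kg/m³ × 9.80665 m/s² × 3480 m = 9.351×10^7 Pa = 93.51 MPa
Total = 32.08 + 10.48 + 93.51 = 136.07 MPa

136 MPa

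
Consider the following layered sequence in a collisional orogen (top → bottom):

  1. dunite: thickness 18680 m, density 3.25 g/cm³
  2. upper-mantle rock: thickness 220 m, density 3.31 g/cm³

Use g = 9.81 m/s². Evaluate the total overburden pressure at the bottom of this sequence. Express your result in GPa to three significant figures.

0.603 GPa

dunite: 3250 kg/m³ × 9.81 m/s² × 18680 m = 5.956×10^8 Pa = 0.5956 GPa
upper-mantle rock: 3310 kg/m³ × 9.81 m/s² × 220 m = 7.144×10^6 Pa = 7.144×10^-3 GPa
Total = 0.5956 + 7.144×10^-3 = 0.60271 GPa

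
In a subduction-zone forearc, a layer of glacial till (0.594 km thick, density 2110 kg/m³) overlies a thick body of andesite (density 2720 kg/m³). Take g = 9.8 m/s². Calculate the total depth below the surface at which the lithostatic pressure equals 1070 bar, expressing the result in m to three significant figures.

Pressure at base of upper layers: 2110×9.8×594 = 1.228×10^7 Pa = 122.8 bar
Remaining pressure to be supplied by andesite: 1.070×10^8 − 1.228×10^7 = 9.472×10^7 Pa
Additional depth in andesite = 9.472×10^7 Pa / (2720 kg/m³ × 9.8 m/s²) = 3553.3 m
Total depth = 594 m + 3553.3 m = 4147.3 m

4150 m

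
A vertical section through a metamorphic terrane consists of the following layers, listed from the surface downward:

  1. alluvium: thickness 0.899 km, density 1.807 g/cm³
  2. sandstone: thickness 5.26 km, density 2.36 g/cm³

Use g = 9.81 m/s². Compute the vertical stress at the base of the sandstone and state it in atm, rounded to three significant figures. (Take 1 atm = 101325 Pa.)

alluvium: 1807 kg/m³ × 9.81 m/s² × 899 m = 1.594×10^7 Pa = 157.3 atm
sandstone: 2360 kg/m³ × 9.81 m/s² × 5260 m = 1.218×10^8 Pa = 1202 atm
Total = 157.3 + 1202 = 1359.1 atm

1360 atm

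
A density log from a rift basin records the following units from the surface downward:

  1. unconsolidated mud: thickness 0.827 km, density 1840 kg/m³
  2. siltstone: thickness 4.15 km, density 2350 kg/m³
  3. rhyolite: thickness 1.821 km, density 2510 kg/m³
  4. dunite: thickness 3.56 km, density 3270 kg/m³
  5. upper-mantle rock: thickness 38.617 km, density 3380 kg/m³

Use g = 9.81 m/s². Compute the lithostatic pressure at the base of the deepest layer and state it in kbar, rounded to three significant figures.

unconsolidated mud: 1840 kg/m³ × 9.81 m/s² × 827 m = 1.493×10^7 Pa = 0.1493 kbar
siltstone: 2350 kg/m³ × 9.81 m/s² × 4150 m = 9.567×10^7 Pa = 0.9567 kbar
rhyolite: 2510 kg/m³ × 9.81 m/s² × 1821 m = 4.484×10^7 Pa = 0.4484 kbar
dunite: 3270 kg/m³ × 9.81 m/s² × 3560 m = 1.142×10^8 Pa = 1.142 kbar
upper-mantle rock: 3380 kg/m³ × 9.81 m/s² × 38617 m = 1.280×10^9 Pa = 12.80 kbar
Total = 0.1493 + 0.9567 + 0.4484 + 1.142 + 12.80 = 15.501 kbar

15.5 kbar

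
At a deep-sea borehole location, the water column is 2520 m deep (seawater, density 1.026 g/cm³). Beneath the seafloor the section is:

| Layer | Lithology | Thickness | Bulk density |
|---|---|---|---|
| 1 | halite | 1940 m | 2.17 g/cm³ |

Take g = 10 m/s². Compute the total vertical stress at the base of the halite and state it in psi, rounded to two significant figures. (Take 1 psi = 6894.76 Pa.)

seawater: 1026 kg/m³ × 10 m/s² × 2520 m = 2.586×10^7 Pa = 3750 psi
halite: 2170 kg/m³ × 10 m/s² × 1940 m = 4.210×10^7 Pa = 6106 psi
Total = 3750 + 6106 = 9855.8 psi

9900 psi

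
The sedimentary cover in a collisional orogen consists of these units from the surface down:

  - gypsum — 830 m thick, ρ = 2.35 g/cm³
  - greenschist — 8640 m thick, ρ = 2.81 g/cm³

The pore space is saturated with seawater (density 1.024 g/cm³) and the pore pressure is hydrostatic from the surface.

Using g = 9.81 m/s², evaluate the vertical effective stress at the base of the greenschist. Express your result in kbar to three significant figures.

1.62 kbar

Overburden (lithostatic) stress σ_v:
gypsum: 2350 kg/m³ × 9.81 m/s² × 830 m = 1.913×10^7 Pa = 19.13 MPa
greenschist: 2810 kg/m³ × 9.81 m/s² × 8640 m = 2.382×10^8 Pa = 238.2 MPa
Total = 19.13 + 238.2 = 257.31 MPa
Pore pressure P_p = 1024 kg/m³ × 9.81 m/s² × 9470 m = 9.513×10^7 Pa = 95.13 MPa
Effective stress σ' = σ_v − P_p = 257.3 − 95.13 = 162.18 MPa = 1.6218 kbar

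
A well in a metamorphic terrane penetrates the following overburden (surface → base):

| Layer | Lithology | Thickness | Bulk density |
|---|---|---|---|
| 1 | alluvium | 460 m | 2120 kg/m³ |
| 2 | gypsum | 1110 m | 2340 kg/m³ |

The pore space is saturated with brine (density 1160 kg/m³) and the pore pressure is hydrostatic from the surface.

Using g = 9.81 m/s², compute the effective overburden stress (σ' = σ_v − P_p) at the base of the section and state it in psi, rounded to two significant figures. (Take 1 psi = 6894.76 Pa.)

2500 psi

Overburden (lithostatic) stress σ_v:
alluvium: 2120 kg/m³ × 9.81 m/s² × 460 m = 9.567×10^6 Pa = 9.567 MPa
gypsum: 2340 kg/m³ × 9.81 m/s² × 1110 m = 2.548×10^7 Pa = 25.48 MPa
Total = 9.567 + 25.48 = 35.047 MPa
Pore pressure P_p = 1160 kg/m³ × 9.81 m/s² × 1570 m = 1.787×10^7 Pa = 17.87 MPa
Effective stress σ' = σ_v − P_p = 35.05 − 17.87 = 17.181 MPa = 2491.9 psi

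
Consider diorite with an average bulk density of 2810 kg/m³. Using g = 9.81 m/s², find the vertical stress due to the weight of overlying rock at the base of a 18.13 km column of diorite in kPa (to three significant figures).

500000 kPa

diorite: 2810 kg/m³ × 9.81 m/s² × 18130 m = 4.998×10^8 Pa = 4.998×10^5 kPa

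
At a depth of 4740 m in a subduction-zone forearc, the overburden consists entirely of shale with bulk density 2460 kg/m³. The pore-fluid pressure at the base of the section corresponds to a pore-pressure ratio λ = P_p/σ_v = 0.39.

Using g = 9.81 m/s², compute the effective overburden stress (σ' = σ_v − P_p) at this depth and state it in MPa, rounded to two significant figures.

70 MPa

Overburden (lithostatic) stress σ_v:
shale: 2460 kg/m³ × 9.81 m/s² × 4740 m = 1.144×10^8 Pa = 114.4 MPa
Pore pressure P_p = λ·σ_v = 0.39 × 114.4 MPa = 44.61 MPa
Effective stress σ' = σ_v − P_p = 114.4 − 44.61 = 69.777 MPa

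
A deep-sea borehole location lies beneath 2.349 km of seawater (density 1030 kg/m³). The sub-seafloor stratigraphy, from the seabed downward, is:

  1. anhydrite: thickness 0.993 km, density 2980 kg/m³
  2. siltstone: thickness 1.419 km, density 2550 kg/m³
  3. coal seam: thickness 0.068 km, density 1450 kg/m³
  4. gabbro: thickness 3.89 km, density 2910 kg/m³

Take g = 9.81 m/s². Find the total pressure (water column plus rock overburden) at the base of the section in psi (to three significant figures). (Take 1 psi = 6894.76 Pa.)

29000 psi

seawater: 1030 kg/m³ × 9.81 m/s² × 2349 m = 2.374×10^7 Pa = 3442 psi
anhydrite: 2980 kg/m³ × 9.81 m/s² × 993 m = 2.903×10^7 Pa = 4210 psi
siltstone: 2550 kg/m³ × 9.81 m/s² × 1419 m = 3.550×10^7 Pa = 5148 psi
coal seam: 1450 kg/m³ × 9.81 m/s² × 68 m = 9.673×10^5 Pa = 140.3 psi
gabbro: 2910 kg/m³ × 9.81 m/s² × 3890 m = 1.110×10^8 Pa = 16106 psi
Total = 3442 + 4210 + 5148 + 140.3 + 16106 = 29048 psi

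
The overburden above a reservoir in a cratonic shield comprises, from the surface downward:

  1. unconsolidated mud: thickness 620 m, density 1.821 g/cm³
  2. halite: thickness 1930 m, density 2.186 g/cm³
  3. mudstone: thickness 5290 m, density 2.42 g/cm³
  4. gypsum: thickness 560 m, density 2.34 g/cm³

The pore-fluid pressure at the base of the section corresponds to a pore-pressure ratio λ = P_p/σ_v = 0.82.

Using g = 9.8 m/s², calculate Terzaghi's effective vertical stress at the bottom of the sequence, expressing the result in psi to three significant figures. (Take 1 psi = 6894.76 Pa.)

4980 psi

Overburden (lithostatic) stress σ_v:
unconsolidated mud: 1821 kg/m³ × 9.8 m/s² × 620 m = 1.106×10^7 Pa = 11.06 MPa
halite: 2186 kg/m³ × 9.8 m/s² × 1930 m = 4.135×10^7 Pa = 41.35 MPa
mudstone: 2420 kg/m³ × 9.8 m/s² × 5290 m = 1.255×10^8 Pa = 125.5 MPa
gypsum: 2340 kg/m³ × 9.8 m/s² × 560 m = 1.284×10^7 Pa = 12.84 MPa
Total = 11.06 + 41.35 + 125.5 + 12.84 = 190.71 MPa
Pore pressure P_p = λ·σ_v = 0.82 × 190.7 MPa = 156.4 MPa
Effective stress σ' = σ_v − P_p = 190.7 − 156.4 = 34.328 MPa = 4978.8 psi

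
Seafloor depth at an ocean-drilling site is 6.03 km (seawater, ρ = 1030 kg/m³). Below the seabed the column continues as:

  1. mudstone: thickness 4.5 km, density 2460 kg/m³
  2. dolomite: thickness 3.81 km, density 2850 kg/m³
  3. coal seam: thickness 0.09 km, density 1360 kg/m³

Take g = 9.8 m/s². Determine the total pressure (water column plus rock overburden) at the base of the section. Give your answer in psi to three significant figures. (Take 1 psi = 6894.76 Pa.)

seawater: 1030 kg/m³ × 9.8 m/s² × 6030 m = 6.087×10^7 Pa = 8828 psi
mudstone: 2460 kg/m³ × 9.8 m/s² × 4500 m = 1.085×10^8 Pa = 15735 psi
dolomite: 2850 kg/m³ × 9.8 m/s² × 3810 m = 1.064×10^8 Pa = 15434 psi
coal seam: 1360 kg/m³ × 9.8 m/s² × 90 m = 1.200×10^6 Pa = 174.0 psi
Total = 8828 + 15735 + 15434 + 174.0 = 40170 psi

40200 psi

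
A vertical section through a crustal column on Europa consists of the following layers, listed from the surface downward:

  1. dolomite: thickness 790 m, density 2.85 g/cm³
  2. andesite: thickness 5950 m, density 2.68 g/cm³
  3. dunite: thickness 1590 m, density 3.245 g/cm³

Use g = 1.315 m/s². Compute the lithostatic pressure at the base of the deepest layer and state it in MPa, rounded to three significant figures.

30.7 MPa

dolomite: 2850 kg/m³ × 1.315 m/s² × 790 m = 2.961×10^6 Pa = 2.961 MPa
andesite: 2680 kg/m³ × 1.315 m/s² × 5950 m = 2.097×10^7 Pa = 20.97 MPa
dunite: 3245 kg/m³ × 1.315 m/s² × 1590 m = 6.785×10^6 Pa = 6.785 MPa
Total = 2.961 + 20.97 + 6.785 = 30.715 MPa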